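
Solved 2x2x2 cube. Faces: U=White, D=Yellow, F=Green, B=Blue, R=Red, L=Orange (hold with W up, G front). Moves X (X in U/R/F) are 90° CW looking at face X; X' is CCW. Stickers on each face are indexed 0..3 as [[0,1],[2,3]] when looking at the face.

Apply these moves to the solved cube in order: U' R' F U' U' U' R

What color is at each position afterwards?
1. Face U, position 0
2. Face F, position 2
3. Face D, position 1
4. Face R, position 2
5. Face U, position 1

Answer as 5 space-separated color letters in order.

Answer: O W Y R R

Derivation:
After move 1 (U'): U=WWWW F=OOGG R=GGRR B=RRBB L=BBOO
After move 2 (R'): R=GRGR U=WBWR F=OWGW D=YOYG B=YRYB
After move 3 (F): F=GOWW U=WBOB R=WRRR D=GGYG L=BYOO
After move 4 (U'): U=BBWO F=BYWW R=GORR B=WRYB L=YROO
After move 5 (U'): U=BOBW F=YRWW R=BYRR B=GOYB L=WROO
After move 6 (U'): U=OWBB F=WRWW R=YRRR B=BYYB L=GOOO
After move 7 (R): R=RYRR U=ORBW F=WGWG D=GYYB B=BYWB
Query 1: U[0] = O
Query 2: F[2] = W
Query 3: D[1] = Y
Query 4: R[2] = R
Query 5: U[1] = R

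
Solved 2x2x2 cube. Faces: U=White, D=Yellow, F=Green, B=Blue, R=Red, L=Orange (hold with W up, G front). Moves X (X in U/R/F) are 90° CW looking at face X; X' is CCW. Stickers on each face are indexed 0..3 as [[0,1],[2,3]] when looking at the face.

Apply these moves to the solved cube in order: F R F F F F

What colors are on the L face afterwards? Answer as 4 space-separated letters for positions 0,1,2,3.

Answer: O Y O Y

Derivation:
After move 1 (F): F=GGGG U=WWOO R=WRWR D=RRYY L=OYOY
After move 2 (R): R=WWRR U=WGOG F=GRGY D=RBYB B=OBWB
After move 3 (F): F=GGYR U=WGYY R=OWGR D=RWYB L=OROB
After move 4 (F): F=YGRG U=WGBR R=YWYR D=GOYB L=OROW
After move 5 (F): F=RYGG U=WGWR R=BWRR D=YYYB L=OGOO
After move 6 (F): F=GRGY U=WGOG R=WWRR D=RBYB L=OYOY
Query: L face = OYOY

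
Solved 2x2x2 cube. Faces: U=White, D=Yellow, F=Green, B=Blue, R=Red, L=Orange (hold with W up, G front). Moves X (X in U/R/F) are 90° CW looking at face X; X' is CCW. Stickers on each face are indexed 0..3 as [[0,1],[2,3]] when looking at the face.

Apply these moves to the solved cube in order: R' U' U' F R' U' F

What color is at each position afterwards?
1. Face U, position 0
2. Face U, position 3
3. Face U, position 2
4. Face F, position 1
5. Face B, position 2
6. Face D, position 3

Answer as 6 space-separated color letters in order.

After move 1 (R'): R=RRRR U=WBWB F=GWGW D=YGYG B=YBYB
After move 2 (U'): U=BBWW F=OOGW R=GWRR B=RRYB L=YBOO
After move 3 (U'): U=BWBW F=YBGW R=OORR B=GWYB L=RROO
After move 4 (F): F=GYWB U=BWOR R=BOWR D=ROYG L=RYOG
After move 5 (R'): R=ORBW U=BYOG F=GWWR D=RYYB B=GWOB
After move 6 (U'): U=YGBO F=RYWR R=GWBW B=OROB L=GWOG
After move 7 (F): F=WRRY U=YGGW R=BWOW D=BGYB L=GROY
Query 1: U[0] = Y
Query 2: U[3] = W
Query 3: U[2] = G
Query 4: F[1] = R
Query 5: B[2] = O
Query 6: D[3] = B

Answer: Y W G R O B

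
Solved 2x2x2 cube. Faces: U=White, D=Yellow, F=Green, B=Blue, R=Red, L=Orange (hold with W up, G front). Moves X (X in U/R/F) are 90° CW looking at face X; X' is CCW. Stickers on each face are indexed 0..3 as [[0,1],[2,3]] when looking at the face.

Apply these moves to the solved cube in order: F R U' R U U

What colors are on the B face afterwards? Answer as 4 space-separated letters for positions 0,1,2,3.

After move 1 (F): F=GGGG U=WWOO R=WRWR D=RRYY L=OYOY
After move 2 (R): R=WWRR U=WGOG F=GRGY D=RBYB B=OBWB
After move 3 (U'): U=GGWO F=OYGY R=GRRR B=WWWB L=OBOY
After move 4 (R): R=RGRR U=GYWY F=OBGB D=RWYW B=OWGB
After move 5 (U): U=WGYY F=RGGB R=OWRR B=OBGB L=OBOY
After move 6 (U): U=YWYG F=OWGB R=OBRR B=OBGB L=RGOY
Query: B face = OBGB

Answer: O B G B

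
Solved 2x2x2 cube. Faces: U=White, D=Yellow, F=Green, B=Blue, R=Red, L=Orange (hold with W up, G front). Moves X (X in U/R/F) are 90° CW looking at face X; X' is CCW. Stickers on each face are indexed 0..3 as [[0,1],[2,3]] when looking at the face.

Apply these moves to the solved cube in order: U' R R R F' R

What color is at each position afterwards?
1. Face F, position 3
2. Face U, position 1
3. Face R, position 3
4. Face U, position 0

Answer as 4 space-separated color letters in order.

After move 1 (U'): U=WWWW F=OOGG R=GGRR B=RRBB L=BBOO
After move 2 (R): R=RGRG U=WOWG F=OYGY D=YBYR B=WRWB
After move 3 (R): R=RRGG U=WYWY F=OBGR D=YWYW B=GROB
After move 4 (R): R=GRGR U=WBWR F=OWGW D=YOYG B=YRYB
After move 5 (F'): F=WWOG U=WBGG R=ORYR D=BOYG L=BROW
After move 6 (R): R=YORR U=WWGG F=WOOG D=BYYY B=GRBB
Query 1: F[3] = G
Query 2: U[1] = W
Query 3: R[3] = R
Query 4: U[0] = W

Answer: G W R W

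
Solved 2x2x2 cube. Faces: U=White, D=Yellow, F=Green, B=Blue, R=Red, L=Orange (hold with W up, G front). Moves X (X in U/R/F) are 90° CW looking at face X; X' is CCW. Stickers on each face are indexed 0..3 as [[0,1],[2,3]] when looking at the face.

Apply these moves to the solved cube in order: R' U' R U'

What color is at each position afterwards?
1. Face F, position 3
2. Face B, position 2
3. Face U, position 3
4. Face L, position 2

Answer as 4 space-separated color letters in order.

Answer: G B W O

Derivation:
After move 1 (R'): R=RRRR U=WBWB F=GWGW D=YGYG B=YBYB
After move 2 (U'): U=BBWW F=OOGW R=GWRR B=RRYB L=YBOO
After move 3 (R): R=RGRW U=BOWW F=OGGG D=YYYR B=WRBB
After move 4 (U'): U=OWBW F=YBGG R=OGRW B=RGBB L=WROO
Query 1: F[3] = G
Query 2: B[2] = B
Query 3: U[3] = W
Query 4: L[2] = O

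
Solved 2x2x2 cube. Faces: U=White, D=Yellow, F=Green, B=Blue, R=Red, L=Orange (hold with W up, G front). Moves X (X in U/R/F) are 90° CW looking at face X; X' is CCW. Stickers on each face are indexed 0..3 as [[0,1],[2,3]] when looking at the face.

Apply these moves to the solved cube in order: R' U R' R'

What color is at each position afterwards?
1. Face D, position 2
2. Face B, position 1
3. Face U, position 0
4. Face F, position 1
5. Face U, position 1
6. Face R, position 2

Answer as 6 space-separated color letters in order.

Answer: Y O W Y G B

Derivation:
After move 1 (R'): R=RRRR U=WBWB F=GWGW D=YGYG B=YBYB
After move 2 (U): U=WWBB F=RRGW R=YBRR B=OOYB L=GWOO
After move 3 (R'): R=BRYR U=WYBO F=RWGB D=YRYW B=GOGB
After move 4 (R'): R=RRBY U=WGBG F=RYGO D=YWYB B=WORB
Query 1: D[2] = Y
Query 2: B[1] = O
Query 3: U[0] = W
Query 4: F[1] = Y
Query 5: U[1] = G
Query 6: R[2] = B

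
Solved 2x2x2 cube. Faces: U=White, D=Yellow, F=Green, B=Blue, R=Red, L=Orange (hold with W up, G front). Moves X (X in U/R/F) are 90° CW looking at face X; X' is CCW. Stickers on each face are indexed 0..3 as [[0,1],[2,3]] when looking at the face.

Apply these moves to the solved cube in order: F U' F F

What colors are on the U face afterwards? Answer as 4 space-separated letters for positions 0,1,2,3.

Answer: W O R R

Derivation:
After move 1 (F): F=GGGG U=WWOO R=WRWR D=RRYY L=OYOY
After move 2 (U'): U=WOWO F=OYGG R=GGWR B=WRBB L=BBOY
After move 3 (F): F=GOGY U=WOYB R=WGOR D=WGYY L=BROR
After move 4 (F): F=GGYO U=WORR R=YGBR D=OWYY L=BWOG
Query: U face = WORR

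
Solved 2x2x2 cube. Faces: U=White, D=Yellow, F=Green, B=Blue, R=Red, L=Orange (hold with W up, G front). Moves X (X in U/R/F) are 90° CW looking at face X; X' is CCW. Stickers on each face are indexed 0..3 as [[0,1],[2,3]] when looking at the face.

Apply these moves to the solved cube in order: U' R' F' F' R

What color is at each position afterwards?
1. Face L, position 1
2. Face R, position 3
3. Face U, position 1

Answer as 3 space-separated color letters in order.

After move 1 (U'): U=WWWW F=OOGG R=GGRR B=RRBB L=BBOO
After move 2 (R'): R=GRGR U=WBWR F=OWGW D=YOYG B=YRYB
After move 3 (F'): F=WWOG U=WBGG R=ORYR D=BOYG L=BROW
After move 4 (F'): F=WGWO U=WBOY R=ORBR D=RWYG L=BGOG
After move 5 (R): R=BORR U=WGOO F=WWWG D=RYYY B=YRBB
Query 1: L[1] = G
Query 2: R[3] = R
Query 3: U[1] = G

Answer: G R G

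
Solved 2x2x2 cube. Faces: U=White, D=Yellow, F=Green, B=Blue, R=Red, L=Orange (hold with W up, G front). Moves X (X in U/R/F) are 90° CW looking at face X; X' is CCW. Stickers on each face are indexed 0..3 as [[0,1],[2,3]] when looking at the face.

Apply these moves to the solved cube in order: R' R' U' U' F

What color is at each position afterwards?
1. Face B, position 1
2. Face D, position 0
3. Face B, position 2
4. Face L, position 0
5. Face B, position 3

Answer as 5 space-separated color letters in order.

Answer: B R G R B

Derivation:
After move 1 (R'): R=RRRR U=WBWB F=GWGW D=YGYG B=YBYB
After move 2 (R'): R=RRRR U=WYWY F=GBGB D=YWYW B=GBGB
After move 3 (U'): U=YYWW F=OOGB R=GBRR B=RRGB L=GBOO
After move 4 (U'): U=YWYW F=GBGB R=OORR B=GBGB L=RROO
After move 5 (F): F=GGBB U=YWOR R=YOWR D=ROYW L=RYOW
Query 1: B[1] = B
Query 2: D[0] = R
Query 3: B[2] = G
Query 4: L[0] = R
Query 5: B[3] = B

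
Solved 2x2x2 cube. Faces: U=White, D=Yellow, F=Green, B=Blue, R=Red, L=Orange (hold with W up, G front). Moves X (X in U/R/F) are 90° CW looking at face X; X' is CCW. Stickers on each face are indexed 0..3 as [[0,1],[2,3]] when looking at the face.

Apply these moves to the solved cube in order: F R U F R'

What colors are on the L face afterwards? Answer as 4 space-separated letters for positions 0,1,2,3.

Answer: G R O B

Derivation:
After move 1 (F): F=GGGG U=WWOO R=WRWR D=RRYY L=OYOY
After move 2 (R): R=WWRR U=WGOG F=GRGY D=RBYB B=OBWB
After move 3 (U): U=OWGG F=WWGY R=OBRR B=OYWB L=GROY
After move 4 (F): F=GWYW U=OWYR R=GBGR D=ROYB L=GROB
After move 5 (R'): R=BRGG U=OWYO F=GWYR D=RWYW B=BYOB
Query: L face = GROB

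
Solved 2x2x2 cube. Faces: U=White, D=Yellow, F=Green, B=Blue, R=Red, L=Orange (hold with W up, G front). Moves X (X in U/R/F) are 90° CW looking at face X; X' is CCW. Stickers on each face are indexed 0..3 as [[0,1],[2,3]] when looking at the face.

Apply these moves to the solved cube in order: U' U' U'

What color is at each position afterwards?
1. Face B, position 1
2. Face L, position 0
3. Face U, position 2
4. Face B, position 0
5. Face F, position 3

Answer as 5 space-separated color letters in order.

After move 1 (U'): U=WWWW F=OOGG R=GGRR B=RRBB L=BBOO
After move 2 (U'): U=WWWW F=BBGG R=OORR B=GGBB L=RROO
After move 3 (U'): U=WWWW F=RRGG R=BBRR B=OOBB L=GGOO
Query 1: B[1] = O
Query 2: L[0] = G
Query 3: U[2] = W
Query 4: B[0] = O
Query 5: F[3] = G

Answer: O G W O G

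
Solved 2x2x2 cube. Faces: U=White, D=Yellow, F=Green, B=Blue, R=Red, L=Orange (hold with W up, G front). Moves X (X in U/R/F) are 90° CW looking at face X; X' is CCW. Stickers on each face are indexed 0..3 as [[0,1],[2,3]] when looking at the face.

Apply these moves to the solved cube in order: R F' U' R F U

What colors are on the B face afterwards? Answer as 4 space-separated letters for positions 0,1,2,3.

After move 1 (R): R=RRRR U=WGWG F=GYGY D=YBYB B=WBWB
After move 2 (F'): F=YYGG U=WGRR R=BRYR D=OOYB L=OGOW
After move 3 (U'): U=GRWR F=OGGG R=YYYR B=BRWB L=WBOW
After move 4 (R): R=YYRY U=GGWG F=OOGB D=OWYB B=RRRB
After move 5 (F): F=GOBO U=GGWB R=WYGY D=RYYB L=WOOW
After move 6 (U): U=WGBG F=WYBO R=RRGY B=WORB L=GOOW
Query: B face = WORB

Answer: W O R B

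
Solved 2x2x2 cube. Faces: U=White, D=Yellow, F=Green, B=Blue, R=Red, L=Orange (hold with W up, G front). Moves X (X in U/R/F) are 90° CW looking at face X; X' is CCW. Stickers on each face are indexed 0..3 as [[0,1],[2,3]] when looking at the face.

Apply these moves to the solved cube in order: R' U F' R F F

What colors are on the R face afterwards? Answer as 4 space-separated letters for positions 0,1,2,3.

After move 1 (R'): R=RRRR U=WBWB F=GWGW D=YGYG B=YBYB
After move 2 (U): U=WWBB F=RRGW R=YBRR B=OOYB L=GWOO
After move 3 (F'): F=RWRG U=WWYR R=GBYR D=WOYG L=GBOB
After move 4 (R): R=YGRB U=WWYG F=RORG D=WYYO B=ROWB
After move 5 (F): F=RRGO U=WWBB R=YGGB D=RYYO L=GWOY
After move 6 (F): F=GROR U=WWYW R=BGBB D=GYYO L=GROY
Query: R face = BGBB

Answer: B G B B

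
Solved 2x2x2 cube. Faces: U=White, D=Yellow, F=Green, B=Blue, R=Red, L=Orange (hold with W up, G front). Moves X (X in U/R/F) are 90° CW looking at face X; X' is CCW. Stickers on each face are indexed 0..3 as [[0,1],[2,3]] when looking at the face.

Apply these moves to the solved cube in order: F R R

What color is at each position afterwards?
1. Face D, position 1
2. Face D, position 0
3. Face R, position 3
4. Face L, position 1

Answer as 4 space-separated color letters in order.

After move 1 (F): F=GGGG U=WWOO R=WRWR D=RRYY L=OYOY
After move 2 (R): R=WWRR U=WGOG F=GRGY D=RBYB B=OBWB
After move 3 (R): R=RWRW U=WROY F=GBGB D=RWYO B=GBGB
Query 1: D[1] = W
Query 2: D[0] = R
Query 3: R[3] = W
Query 4: L[1] = Y

Answer: W R W Y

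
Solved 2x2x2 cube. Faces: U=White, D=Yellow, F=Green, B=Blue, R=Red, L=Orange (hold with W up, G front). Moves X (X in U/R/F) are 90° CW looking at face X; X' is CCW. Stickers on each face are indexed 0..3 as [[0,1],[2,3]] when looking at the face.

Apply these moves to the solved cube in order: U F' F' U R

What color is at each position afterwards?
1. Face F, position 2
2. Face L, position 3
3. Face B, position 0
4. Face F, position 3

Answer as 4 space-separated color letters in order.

After move 1 (U): U=WWWW F=RRGG R=BBRR B=OOBB L=GGOO
After move 2 (F'): F=RGRG U=WWBR R=YBYR D=GOYY L=GWOW
After move 3 (F'): F=GGRR U=WWYY R=OBGR D=WWYY L=GROB
After move 4 (U): U=YWYW F=OBRR R=OOGR B=GRBB L=GGOB
After move 5 (R): R=GORO U=YBYR F=OWRY D=WBYG B=WRWB
Query 1: F[2] = R
Query 2: L[3] = B
Query 3: B[0] = W
Query 4: F[3] = Y

Answer: R B W Y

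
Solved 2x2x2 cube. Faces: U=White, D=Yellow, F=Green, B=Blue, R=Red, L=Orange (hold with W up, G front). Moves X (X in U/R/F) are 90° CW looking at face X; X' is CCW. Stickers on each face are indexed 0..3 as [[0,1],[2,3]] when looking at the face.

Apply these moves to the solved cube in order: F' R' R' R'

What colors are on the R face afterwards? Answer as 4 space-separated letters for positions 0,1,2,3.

After move 1 (F'): F=GGGG U=WWRR R=YRYR D=OOYY L=OWOW
After move 2 (R'): R=RRYY U=WBRB F=GWGR D=OGYG B=YBOB
After move 3 (R'): R=RYRY U=WORY F=GBGB D=OWYR B=GBGB
After move 4 (R'): R=YYRR U=WGRG F=GOGY D=OBYB B=RBWB
Query: R face = YYRR

Answer: Y Y R R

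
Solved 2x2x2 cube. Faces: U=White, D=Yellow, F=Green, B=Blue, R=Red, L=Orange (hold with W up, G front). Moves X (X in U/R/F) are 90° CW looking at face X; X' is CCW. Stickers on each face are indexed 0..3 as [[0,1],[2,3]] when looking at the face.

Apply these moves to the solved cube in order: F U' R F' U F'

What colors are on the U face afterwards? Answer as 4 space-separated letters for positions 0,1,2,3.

After move 1 (F): F=GGGG U=WWOO R=WRWR D=RRYY L=OYOY
After move 2 (U'): U=WOWO F=OYGG R=GGWR B=WRBB L=BBOY
After move 3 (R): R=WGRG U=WYWG F=ORGY D=RBYW B=OROB
After move 4 (F'): F=RYOG U=WYWR R=BGRG D=BYYW L=BGOW
After move 5 (U): U=WWRY F=BGOG R=ORRG B=BGOB L=RYOW
After move 6 (F'): F=GGBO U=WWOR R=YRBG D=YWYW L=RYOR
Query: U face = WWOR

Answer: W W O R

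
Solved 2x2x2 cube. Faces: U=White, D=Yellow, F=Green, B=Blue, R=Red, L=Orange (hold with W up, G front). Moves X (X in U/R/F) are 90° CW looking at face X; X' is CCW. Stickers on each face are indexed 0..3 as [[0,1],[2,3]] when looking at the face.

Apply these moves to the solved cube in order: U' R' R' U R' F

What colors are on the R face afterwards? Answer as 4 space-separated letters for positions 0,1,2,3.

Answer: Y G B G

Derivation:
After move 1 (U'): U=WWWW F=OOGG R=GGRR B=RRBB L=BBOO
After move 2 (R'): R=GRGR U=WBWR F=OWGW D=YOYG B=YRYB
After move 3 (R'): R=RRGG U=WYWY F=OBGR D=YWYW B=GROB
After move 4 (U): U=WWYY F=RRGR R=GRGG B=BBOB L=OBOO
After move 5 (R'): R=RGGG U=WOYB F=RWGY D=YRYR B=WBWB
After move 6 (F): F=GRYW U=WOOB R=YGBG D=GRYR L=OYOR
Query: R face = YGBG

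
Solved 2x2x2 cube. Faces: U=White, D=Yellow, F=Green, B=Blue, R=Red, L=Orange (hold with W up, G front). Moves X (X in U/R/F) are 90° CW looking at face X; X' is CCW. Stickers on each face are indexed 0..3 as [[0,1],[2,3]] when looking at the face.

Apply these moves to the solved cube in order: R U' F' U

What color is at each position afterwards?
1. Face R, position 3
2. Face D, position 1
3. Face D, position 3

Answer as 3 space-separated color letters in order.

After move 1 (R): R=RRRR U=WGWG F=GYGY D=YBYB B=WBWB
After move 2 (U'): U=GGWW F=OOGY R=GYRR B=RRWB L=WBOO
After move 3 (F'): F=OYOG U=GGGR R=BYYR D=BOYB L=WWOW
After move 4 (U): U=GGRG F=BYOG R=RRYR B=WWWB L=OYOW
Query 1: R[3] = R
Query 2: D[1] = O
Query 3: D[3] = B

Answer: R O B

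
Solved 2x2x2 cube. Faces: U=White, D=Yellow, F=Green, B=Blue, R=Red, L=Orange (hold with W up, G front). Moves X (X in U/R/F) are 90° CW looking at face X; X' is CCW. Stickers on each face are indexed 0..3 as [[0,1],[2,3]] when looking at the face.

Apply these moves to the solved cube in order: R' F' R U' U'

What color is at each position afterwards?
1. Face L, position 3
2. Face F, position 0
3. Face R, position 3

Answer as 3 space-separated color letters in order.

After move 1 (R'): R=RRRR U=WBWB F=GWGW D=YGYG B=YBYB
After move 2 (F'): F=WWGG U=WBRR R=GRYR D=OOYG L=OBOW
After move 3 (R): R=YGRR U=WWRG F=WOGG D=OYYY B=RBBB
After move 4 (U'): U=WGWR F=OBGG R=WORR B=YGBB L=RBOW
After move 5 (U'): U=GRWW F=RBGG R=OBRR B=WOBB L=YGOW
Query 1: L[3] = W
Query 2: F[0] = R
Query 3: R[3] = R

Answer: W R R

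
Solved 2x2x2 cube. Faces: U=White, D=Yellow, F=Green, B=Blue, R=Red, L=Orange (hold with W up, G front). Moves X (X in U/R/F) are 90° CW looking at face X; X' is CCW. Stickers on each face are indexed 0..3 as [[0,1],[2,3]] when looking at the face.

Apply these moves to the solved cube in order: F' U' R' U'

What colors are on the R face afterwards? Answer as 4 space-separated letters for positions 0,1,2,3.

Answer: O R G Y

Derivation:
After move 1 (F'): F=GGGG U=WWRR R=YRYR D=OOYY L=OWOW
After move 2 (U'): U=WRWR F=OWGG R=GGYR B=YRBB L=BBOW
After move 3 (R'): R=GRGY U=WBWY F=ORGR D=OWYG B=YROB
After move 4 (U'): U=BYWW F=BBGR R=ORGY B=GROB L=YROW
Query: R face = ORGY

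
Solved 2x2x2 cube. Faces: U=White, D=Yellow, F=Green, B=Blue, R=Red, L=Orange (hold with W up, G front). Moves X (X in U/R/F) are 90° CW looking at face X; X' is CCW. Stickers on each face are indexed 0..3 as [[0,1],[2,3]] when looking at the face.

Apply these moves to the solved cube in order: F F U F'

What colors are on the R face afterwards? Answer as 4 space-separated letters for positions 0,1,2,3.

Answer: W B W R

Derivation:
After move 1 (F): F=GGGG U=WWOO R=WRWR D=RRYY L=OYOY
After move 2 (F): F=GGGG U=WWYY R=OROR D=WWYY L=OROR
After move 3 (U): U=YWYW F=ORGG R=BBOR B=ORBB L=GGOR
After move 4 (F'): F=RGOG U=YWBO R=WBWR D=GRYY L=GWOY
Query: R face = WBWR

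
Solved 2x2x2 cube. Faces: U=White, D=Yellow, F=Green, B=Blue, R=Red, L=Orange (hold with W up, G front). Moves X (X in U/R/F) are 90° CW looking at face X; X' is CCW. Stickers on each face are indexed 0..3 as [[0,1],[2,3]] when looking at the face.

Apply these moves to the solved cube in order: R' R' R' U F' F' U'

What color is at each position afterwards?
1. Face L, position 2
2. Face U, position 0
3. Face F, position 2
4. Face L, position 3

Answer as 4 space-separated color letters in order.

After move 1 (R'): R=RRRR U=WBWB F=GWGW D=YGYG B=YBYB
After move 2 (R'): R=RRRR U=WYWY F=GBGB D=YWYW B=GBGB
After move 3 (R'): R=RRRR U=WGWG F=GYGY D=YBYB B=WBWB
After move 4 (U): U=WWGG F=RRGY R=WBRR B=OOWB L=GYOO
After move 5 (F'): F=RYRG U=WWWR R=BBYR D=YOYB L=GGOG
After move 6 (F'): F=YGRR U=WWBY R=OBYR D=GGYB L=GROW
After move 7 (U'): U=WYWB F=GRRR R=YGYR B=OBWB L=OOOW
Query 1: L[2] = O
Query 2: U[0] = W
Query 3: F[2] = R
Query 4: L[3] = W

Answer: O W R W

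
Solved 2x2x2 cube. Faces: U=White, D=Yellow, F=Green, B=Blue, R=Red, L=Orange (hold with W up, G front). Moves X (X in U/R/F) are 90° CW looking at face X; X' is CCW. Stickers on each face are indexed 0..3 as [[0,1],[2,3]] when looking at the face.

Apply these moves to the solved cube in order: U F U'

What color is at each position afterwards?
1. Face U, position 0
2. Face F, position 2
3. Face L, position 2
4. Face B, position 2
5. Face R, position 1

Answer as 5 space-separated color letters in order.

Answer: W G O B R

Derivation:
After move 1 (U): U=WWWW F=RRGG R=BBRR B=OOBB L=GGOO
After move 2 (F): F=GRGR U=WWOG R=WBWR D=RBYY L=GYOY
After move 3 (U'): U=WGWO F=GYGR R=GRWR B=WBBB L=OOOY
Query 1: U[0] = W
Query 2: F[2] = G
Query 3: L[2] = O
Query 4: B[2] = B
Query 5: R[1] = R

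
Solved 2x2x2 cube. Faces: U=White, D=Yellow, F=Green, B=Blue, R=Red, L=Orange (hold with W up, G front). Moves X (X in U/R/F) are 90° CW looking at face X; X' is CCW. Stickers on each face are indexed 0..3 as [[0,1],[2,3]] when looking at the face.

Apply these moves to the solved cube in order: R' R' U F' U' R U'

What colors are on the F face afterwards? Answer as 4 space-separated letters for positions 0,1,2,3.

Answer: O O R W

Derivation:
After move 1 (R'): R=RRRR U=WBWB F=GWGW D=YGYG B=YBYB
After move 2 (R'): R=RRRR U=WYWY F=GBGB D=YWYW B=GBGB
After move 3 (U): U=WWYY F=RRGB R=GBRR B=OOGB L=GBOO
After move 4 (F'): F=RBRG U=WWGR R=WBYR D=BOYW L=GYOY
After move 5 (U'): U=WRWG F=GYRG R=RBYR B=WBGB L=OOOY
After move 6 (R): R=YRRB U=WYWG F=GORW D=BGYW B=GBRB
After move 7 (U'): U=YGWW F=OORW R=GORB B=YRRB L=GBOY
Query: F face = OORW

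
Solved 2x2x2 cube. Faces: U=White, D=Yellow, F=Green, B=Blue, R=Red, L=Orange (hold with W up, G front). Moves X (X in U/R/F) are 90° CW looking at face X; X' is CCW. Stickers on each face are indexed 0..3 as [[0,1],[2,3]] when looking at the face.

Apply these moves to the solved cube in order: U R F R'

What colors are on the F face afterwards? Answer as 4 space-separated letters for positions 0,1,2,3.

Answer: G R Y G

Derivation:
After move 1 (U): U=WWWW F=RRGG R=BBRR B=OOBB L=GGOO
After move 2 (R): R=RBRB U=WRWG F=RYGY D=YBYO B=WOWB
After move 3 (F): F=GRYY U=WROG R=WBGB D=RRYO L=GYOB
After move 4 (R'): R=BBWG U=WWOW F=GRYG D=RRYY B=OORB
Query: F face = GRYG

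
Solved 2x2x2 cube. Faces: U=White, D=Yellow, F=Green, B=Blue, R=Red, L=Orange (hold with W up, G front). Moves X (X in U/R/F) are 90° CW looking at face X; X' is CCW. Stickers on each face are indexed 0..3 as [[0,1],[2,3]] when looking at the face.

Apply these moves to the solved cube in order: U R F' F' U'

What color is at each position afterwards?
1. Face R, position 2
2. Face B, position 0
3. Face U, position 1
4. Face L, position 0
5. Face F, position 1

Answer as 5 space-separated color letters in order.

Answer: G O Y W R

Derivation:
After move 1 (U): U=WWWW F=RRGG R=BBRR B=OOBB L=GGOO
After move 2 (R): R=RBRB U=WRWG F=RYGY D=YBYO B=WOWB
After move 3 (F'): F=YYRG U=WRRR R=BBYB D=GOYO L=GGOW
After move 4 (F'): F=YGYR U=WRBY R=OBGB D=GWYO L=GROR
After move 5 (U'): U=RYWB F=GRYR R=YGGB B=OBWB L=WOOR
Query 1: R[2] = G
Query 2: B[0] = O
Query 3: U[1] = Y
Query 4: L[0] = W
Query 5: F[1] = R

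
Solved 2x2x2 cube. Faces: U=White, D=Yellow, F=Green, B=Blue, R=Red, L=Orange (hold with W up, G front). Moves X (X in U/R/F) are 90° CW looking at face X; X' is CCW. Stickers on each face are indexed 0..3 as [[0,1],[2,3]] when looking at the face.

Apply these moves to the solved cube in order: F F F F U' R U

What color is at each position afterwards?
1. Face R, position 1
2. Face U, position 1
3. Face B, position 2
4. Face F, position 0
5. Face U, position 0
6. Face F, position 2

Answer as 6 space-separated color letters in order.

After move 1 (F): F=GGGG U=WWOO R=WRWR D=RRYY L=OYOY
After move 2 (F): F=GGGG U=WWYY R=OROR D=WWYY L=OROR
After move 3 (F): F=GGGG U=WWRR R=YRYR D=OOYY L=OWOW
After move 4 (F): F=GGGG U=WWWW R=RRRR D=YYYY L=OOOO
After move 5 (U'): U=WWWW F=OOGG R=GGRR B=RRBB L=BBOO
After move 6 (R): R=RGRG U=WOWG F=OYGY D=YBYR B=WRWB
After move 7 (U): U=WWGO F=RGGY R=WRRG B=BBWB L=OYOO
Query 1: R[1] = R
Query 2: U[1] = W
Query 3: B[2] = W
Query 4: F[0] = R
Query 5: U[0] = W
Query 6: F[2] = G

Answer: R W W R W G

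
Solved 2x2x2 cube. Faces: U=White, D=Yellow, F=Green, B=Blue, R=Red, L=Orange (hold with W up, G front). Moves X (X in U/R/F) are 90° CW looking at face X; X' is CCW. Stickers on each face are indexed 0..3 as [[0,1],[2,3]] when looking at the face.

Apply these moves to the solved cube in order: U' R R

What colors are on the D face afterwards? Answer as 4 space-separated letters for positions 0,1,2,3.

Answer: Y W Y W

Derivation:
After move 1 (U'): U=WWWW F=OOGG R=GGRR B=RRBB L=BBOO
After move 2 (R): R=RGRG U=WOWG F=OYGY D=YBYR B=WRWB
After move 3 (R): R=RRGG U=WYWY F=OBGR D=YWYW B=GROB
Query: D face = YWYW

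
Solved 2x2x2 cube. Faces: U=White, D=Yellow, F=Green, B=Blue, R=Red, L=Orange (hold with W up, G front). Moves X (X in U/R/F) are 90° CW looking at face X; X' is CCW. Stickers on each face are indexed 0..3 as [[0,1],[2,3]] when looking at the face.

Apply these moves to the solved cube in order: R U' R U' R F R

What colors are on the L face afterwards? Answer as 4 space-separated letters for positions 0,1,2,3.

Answer: W Y O G

Derivation:
After move 1 (R): R=RRRR U=WGWG F=GYGY D=YBYB B=WBWB
After move 2 (U'): U=GGWW F=OOGY R=GYRR B=RRWB L=WBOO
After move 3 (R): R=RGRY U=GOWY F=OBGB D=YWYR B=WRGB
After move 4 (U'): U=OYGW F=WBGB R=OBRY B=RGGB L=WROO
After move 5 (R): R=ROYB U=OBGB F=WWGR D=YGYR B=WGYB
After move 6 (F): F=GWRW U=OBOR R=GOBB D=YRYR L=WYOG
After move 7 (R): R=BGBO U=OWOW F=GRRR D=YYYW B=RGBB
Query: L face = WYOG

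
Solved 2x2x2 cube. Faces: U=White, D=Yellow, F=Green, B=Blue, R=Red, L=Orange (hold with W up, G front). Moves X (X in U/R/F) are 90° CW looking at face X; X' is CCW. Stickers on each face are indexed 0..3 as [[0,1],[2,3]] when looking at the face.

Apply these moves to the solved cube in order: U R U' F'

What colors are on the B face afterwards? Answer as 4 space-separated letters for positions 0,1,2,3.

Answer: R B W B

Derivation:
After move 1 (U): U=WWWW F=RRGG R=BBRR B=OOBB L=GGOO
After move 2 (R): R=RBRB U=WRWG F=RYGY D=YBYO B=WOWB
After move 3 (U'): U=RGWW F=GGGY R=RYRB B=RBWB L=WOOO
After move 4 (F'): F=GYGG U=RGRR R=BYYB D=OOYO L=WWOW
Query: B face = RBWB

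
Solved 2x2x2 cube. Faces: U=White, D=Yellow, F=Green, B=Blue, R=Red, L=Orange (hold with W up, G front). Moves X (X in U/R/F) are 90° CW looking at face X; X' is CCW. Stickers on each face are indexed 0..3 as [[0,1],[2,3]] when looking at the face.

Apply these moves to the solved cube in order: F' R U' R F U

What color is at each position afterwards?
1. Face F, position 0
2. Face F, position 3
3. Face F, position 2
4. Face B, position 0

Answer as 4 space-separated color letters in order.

Answer: W B B R

Derivation:
After move 1 (F'): F=GGGG U=WWRR R=YRYR D=OOYY L=OWOW
After move 2 (R): R=YYRR U=WGRG F=GOGY D=OBYB B=RBWB
After move 3 (U'): U=GGWR F=OWGY R=GORR B=YYWB L=RBOW
After move 4 (R): R=RGRO U=GWWY F=OBGB D=OWYY B=RYGB
After move 5 (F): F=GOBB U=GWWB R=WGYO D=RRYY L=ROOW
After move 6 (U): U=WGBW F=WGBB R=RYYO B=ROGB L=GOOW
Query 1: F[0] = W
Query 2: F[3] = B
Query 3: F[2] = B
Query 4: B[0] = R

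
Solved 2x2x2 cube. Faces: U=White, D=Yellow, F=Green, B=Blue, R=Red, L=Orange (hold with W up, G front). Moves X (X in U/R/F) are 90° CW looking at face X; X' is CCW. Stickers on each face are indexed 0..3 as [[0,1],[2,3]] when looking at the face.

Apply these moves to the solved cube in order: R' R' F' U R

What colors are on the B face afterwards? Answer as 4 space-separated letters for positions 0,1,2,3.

Answer: Y Y W B

Derivation:
After move 1 (R'): R=RRRR U=WBWB F=GWGW D=YGYG B=YBYB
After move 2 (R'): R=RRRR U=WYWY F=GBGB D=YWYW B=GBGB
After move 3 (F'): F=BBGG U=WYRR R=WRYR D=OOYW L=OYOW
After move 4 (U): U=RWRY F=WRGG R=GBYR B=OYGB L=BBOW
After move 5 (R): R=YGRB U=RRRG F=WOGW D=OGYO B=YYWB
Query: B face = YYWB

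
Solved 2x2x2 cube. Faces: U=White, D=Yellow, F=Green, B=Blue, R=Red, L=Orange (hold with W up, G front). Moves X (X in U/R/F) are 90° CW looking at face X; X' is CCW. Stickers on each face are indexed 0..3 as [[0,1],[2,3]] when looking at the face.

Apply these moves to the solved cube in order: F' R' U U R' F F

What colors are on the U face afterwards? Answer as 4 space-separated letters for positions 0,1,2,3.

Answer: B O B O

Derivation:
After move 1 (F'): F=GGGG U=WWRR R=YRYR D=OOYY L=OWOW
After move 2 (R'): R=RRYY U=WBRB F=GWGR D=OGYG B=YBOB
After move 3 (U): U=RWBB F=RRGR R=YBYY B=OWOB L=GWOW
After move 4 (U): U=BRBW F=YBGR R=OWYY B=GWOB L=RROW
After move 5 (R'): R=WYOY U=BOBG F=YRGW D=OBYR B=GWGB
After move 6 (F): F=GYWR U=BOWR R=BYGY D=OWYR L=ROOB
After move 7 (F): F=WGRY U=BOBO R=WYRY D=GBYR L=ROOW
Query: U face = BOBO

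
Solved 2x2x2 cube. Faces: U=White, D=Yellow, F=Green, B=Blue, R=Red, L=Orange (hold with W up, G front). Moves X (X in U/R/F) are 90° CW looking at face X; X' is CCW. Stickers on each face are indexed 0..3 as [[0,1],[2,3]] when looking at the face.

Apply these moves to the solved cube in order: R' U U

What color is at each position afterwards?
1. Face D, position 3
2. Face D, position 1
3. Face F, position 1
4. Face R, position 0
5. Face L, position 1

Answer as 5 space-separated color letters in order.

After move 1 (R'): R=RRRR U=WBWB F=GWGW D=YGYG B=YBYB
After move 2 (U): U=WWBB F=RRGW R=YBRR B=OOYB L=GWOO
After move 3 (U): U=BWBW F=YBGW R=OORR B=GWYB L=RROO
Query 1: D[3] = G
Query 2: D[1] = G
Query 3: F[1] = B
Query 4: R[0] = O
Query 5: L[1] = R

Answer: G G B O R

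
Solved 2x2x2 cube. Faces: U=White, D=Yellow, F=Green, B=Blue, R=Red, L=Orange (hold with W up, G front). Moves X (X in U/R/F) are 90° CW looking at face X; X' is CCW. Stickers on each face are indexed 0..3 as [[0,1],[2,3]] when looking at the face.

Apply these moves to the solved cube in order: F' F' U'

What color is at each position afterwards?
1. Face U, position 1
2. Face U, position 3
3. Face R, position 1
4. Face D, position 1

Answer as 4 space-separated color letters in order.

Answer: Y Y G W

Derivation:
After move 1 (F'): F=GGGG U=WWRR R=YRYR D=OOYY L=OWOW
After move 2 (F'): F=GGGG U=WWYY R=OROR D=WWYY L=OROR
After move 3 (U'): U=WYWY F=ORGG R=GGOR B=ORBB L=BBOR
Query 1: U[1] = Y
Query 2: U[3] = Y
Query 3: R[1] = G
Query 4: D[1] = W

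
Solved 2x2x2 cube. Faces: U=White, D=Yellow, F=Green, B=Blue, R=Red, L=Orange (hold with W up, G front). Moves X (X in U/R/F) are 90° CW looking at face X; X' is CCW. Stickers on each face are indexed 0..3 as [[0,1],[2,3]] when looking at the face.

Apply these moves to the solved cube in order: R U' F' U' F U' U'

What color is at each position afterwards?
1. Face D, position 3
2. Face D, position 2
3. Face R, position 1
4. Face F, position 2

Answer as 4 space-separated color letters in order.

Answer: B Y B G

Derivation:
After move 1 (R): R=RRRR U=WGWG F=GYGY D=YBYB B=WBWB
After move 2 (U'): U=GGWW F=OOGY R=GYRR B=RRWB L=WBOO
After move 3 (F'): F=OYOG U=GGGR R=BYYR D=BOYB L=WWOW
After move 4 (U'): U=GRGG F=WWOG R=OYYR B=BYWB L=RROW
After move 5 (F): F=OWGW U=GRWR R=GYGR D=YOYB L=RBOO
After move 6 (U'): U=RRGW F=RBGW R=OWGR B=GYWB L=BYOO
After move 7 (U'): U=RWRG F=BYGW R=RBGR B=OWWB L=GYOO
Query 1: D[3] = B
Query 2: D[2] = Y
Query 3: R[1] = B
Query 4: F[2] = G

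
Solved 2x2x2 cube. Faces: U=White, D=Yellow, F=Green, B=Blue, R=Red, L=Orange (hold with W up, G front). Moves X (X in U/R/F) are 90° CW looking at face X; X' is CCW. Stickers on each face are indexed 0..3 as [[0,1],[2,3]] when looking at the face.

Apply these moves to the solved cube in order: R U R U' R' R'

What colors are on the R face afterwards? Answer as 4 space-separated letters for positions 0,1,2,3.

Answer: B R B R

Derivation:
After move 1 (R): R=RRRR U=WGWG F=GYGY D=YBYB B=WBWB
After move 2 (U): U=WWGG F=RRGY R=WBRR B=OOWB L=GYOO
After move 3 (R): R=RWRB U=WRGY F=RBGB D=YWYO B=GOWB
After move 4 (U'): U=RYWG F=GYGB R=RBRB B=RWWB L=GOOO
After move 5 (R'): R=BBRR U=RWWR F=GYGG D=YYYB B=OWWB
After move 6 (R'): R=BRBR U=RWWO F=GWGR D=YYYG B=BWYB
Query: R face = BRBR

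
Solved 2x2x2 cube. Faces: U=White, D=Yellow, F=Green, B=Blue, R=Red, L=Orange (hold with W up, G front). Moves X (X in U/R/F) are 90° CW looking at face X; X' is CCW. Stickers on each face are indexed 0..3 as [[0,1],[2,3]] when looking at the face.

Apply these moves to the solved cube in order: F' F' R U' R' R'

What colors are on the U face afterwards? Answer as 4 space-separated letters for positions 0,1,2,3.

Answer: G B W B

Derivation:
After move 1 (F'): F=GGGG U=WWRR R=YRYR D=OOYY L=OWOW
After move 2 (F'): F=GGGG U=WWYY R=OROR D=WWYY L=OROR
After move 3 (R): R=OORR U=WGYG F=GWGY D=WBYB B=YBWB
After move 4 (U'): U=GGWY F=ORGY R=GWRR B=OOWB L=YBOR
After move 5 (R'): R=WRGR U=GWWO F=OGGY D=WRYY B=BOBB
After move 6 (R'): R=RRWG U=GBWB F=OWGO D=WGYY B=YORB
Query: U face = GBWB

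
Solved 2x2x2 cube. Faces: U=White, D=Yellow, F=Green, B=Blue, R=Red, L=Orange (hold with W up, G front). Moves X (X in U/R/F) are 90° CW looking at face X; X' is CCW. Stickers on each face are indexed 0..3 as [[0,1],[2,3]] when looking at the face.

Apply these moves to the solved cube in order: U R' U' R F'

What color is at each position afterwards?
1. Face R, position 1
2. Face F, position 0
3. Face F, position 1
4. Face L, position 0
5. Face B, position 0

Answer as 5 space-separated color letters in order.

Answer: R R G Y W

Derivation:
After move 1 (U): U=WWWW F=RRGG R=BBRR B=OOBB L=GGOO
After move 2 (R'): R=BRBR U=WBWO F=RWGW D=YRYG B=YOYB
After move 3 (U'): U=BOWW F=GGGW R=RWBR B=BRYB L=YOOO
After move 4 (R): R=BRRW U=BGWW F=GRGG D=YYYB B=WROB
After move 5 (F'): F=RGGG U=BGBR R=YRYW D=OOYB L=YWOW
Query 1: R[1] = R
Query 2: F[0] = R
Query 3: F[1] = G
Query 4: L[0] = Y
Query 5: B[0] = W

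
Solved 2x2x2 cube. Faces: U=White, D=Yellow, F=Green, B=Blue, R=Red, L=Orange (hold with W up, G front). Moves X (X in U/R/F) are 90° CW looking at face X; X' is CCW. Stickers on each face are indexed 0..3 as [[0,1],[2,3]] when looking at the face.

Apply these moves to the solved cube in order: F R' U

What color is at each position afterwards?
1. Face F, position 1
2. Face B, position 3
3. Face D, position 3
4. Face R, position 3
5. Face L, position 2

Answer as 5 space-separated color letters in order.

Answer: R B G W O

Derivation:
After move 1 (F): F=GGGG U=WWOO R=WRWR D=RRYY L=OYOY
After move 2 (R'): R=RRWW U=WBOB F=GWGO D=RGYG B=YBRB
After move 3 (U): U=OWBB F=RRGO R=YBWW B=OYRB L=GWOY
Query 1: F[1] = R
Query 2: B[3] = B
Query 3: D[3] = G
Query 4: R[3] = W
Query 5: L[2] = O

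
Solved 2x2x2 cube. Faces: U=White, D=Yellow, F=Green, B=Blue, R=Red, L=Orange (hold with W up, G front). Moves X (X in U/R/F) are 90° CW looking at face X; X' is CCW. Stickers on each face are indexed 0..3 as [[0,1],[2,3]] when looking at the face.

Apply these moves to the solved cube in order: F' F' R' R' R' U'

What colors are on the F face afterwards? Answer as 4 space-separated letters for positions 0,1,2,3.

Answer: O R G Y

Derivation:
After move 1 (F'): F=GGGG U=WWRR R=YRYR D=OOYY L=OWOW
After move 2 (F'): F=GGGG U=WWYY R=OROR D=WWYY L=OROR
After move 3 (R'): R=RROO U=WBYB F=GWGY D=WGYG B=YBWB
After move 4 (R'): R=RORO U=WWYY F=GBGB D=WWYY B=GBGB
After move 5 (R'): R=OORR U=WGYG F=GWGY D=WBYB B=YBWB
After move 6 (U'): U=GGWY F=ORGY R=GWRR B=OOWB L=YBOR
Query: F face = ORGY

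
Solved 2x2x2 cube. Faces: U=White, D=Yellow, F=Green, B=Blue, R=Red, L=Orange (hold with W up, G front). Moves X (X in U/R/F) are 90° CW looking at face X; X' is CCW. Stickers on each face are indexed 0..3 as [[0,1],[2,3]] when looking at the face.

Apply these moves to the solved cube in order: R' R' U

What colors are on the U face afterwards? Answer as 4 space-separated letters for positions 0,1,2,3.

After move 1 (R'): R=RRRR U=WBWB F=GWGW D=YGYG B=YBYB
After move 2 (R'): R=RRRR U=WYWY F=GBGB D=YWYW B=GBGB
After move 3 (U): U=WWYY F=RRGB R=GBRR B=OOGB L=GBOO
Query: U face = WWYY

Answer: W W Y Y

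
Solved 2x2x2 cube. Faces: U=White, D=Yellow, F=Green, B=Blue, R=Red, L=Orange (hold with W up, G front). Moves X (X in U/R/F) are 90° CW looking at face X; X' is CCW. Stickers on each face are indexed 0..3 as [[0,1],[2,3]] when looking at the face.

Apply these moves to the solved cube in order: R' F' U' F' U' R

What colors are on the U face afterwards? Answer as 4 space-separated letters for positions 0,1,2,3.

Answer: R R B G

Derivation:
After move 1 (R'): R=RRRR U=WBWB F=GWGW D=YGYG B=YBYB
After move 2 (F'): F=WWGG U=WBRR R=GRYR D=OOYG L=OBOW
After move 3 (U'): U=BRWR F=OBGG R=WWYR B=GRYB L=YBOW
After move 4 (F'): F=BGOG U=BRWY R=OWOR D=BWYG L=YROW
After move 5 (U'): U=RYBW F=YROG R=BGOR B=OWYB L=GROW
After move 6 (R): R=OBRG U=RRBG F=YWOG D=BYYO B=WWYB
Query: U face = RRBG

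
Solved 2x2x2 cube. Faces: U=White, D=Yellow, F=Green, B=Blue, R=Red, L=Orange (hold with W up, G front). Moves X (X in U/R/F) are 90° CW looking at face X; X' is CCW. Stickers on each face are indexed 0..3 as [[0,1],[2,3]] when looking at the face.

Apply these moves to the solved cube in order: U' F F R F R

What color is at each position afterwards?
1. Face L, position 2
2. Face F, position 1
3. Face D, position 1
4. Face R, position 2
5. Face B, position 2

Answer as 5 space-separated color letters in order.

Answer: O B W G G

Derivation:
After move 1 (U'): U=WWWW F=OOGG R=GGRR B=RRBB L=BBOO
After move 2 (F): F=GOGO U=WWOB R=WGWR D=RGYY L=BYOY
After move 3 (F): F=GGOO U=WWYY R=OGBR D=WWYY L=BROG
After move 4 (R): R=BORG U=WGYO F=GWOY D=WBYR B=YRWB
After move 5 (F): F=OGYW U=WGGR R=YOOG D=RBYR L=BWOB
After move 6 (R): R=OYGO U=WGGW F=OBYR D=RWYY B=RRGB
Query 1: L[2] = O
Query 2: F[1] = B
Query 3: D[1] = W
Query 4: R[2] = G
Query 5: B[2] = G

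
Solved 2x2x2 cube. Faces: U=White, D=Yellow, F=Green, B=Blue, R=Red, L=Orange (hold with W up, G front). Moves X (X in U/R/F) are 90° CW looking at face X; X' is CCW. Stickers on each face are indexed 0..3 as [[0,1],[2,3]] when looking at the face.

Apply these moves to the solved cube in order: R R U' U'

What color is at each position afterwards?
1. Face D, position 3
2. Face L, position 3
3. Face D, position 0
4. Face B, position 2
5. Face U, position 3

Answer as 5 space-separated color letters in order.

Answer: W O Y G W

Derivation:
After move 1 (R): R=RRRR U=WGWG F=GYGY D=YBYB B=WBWB
After move 2 (R): R=RRRR U=WYWY F=GBGB D=YWYW B=GBGB
After move 3 (U'): U=YYWW F=OOGB R=GBRR B=RRGB L=GBOO
After move 4 (U'): U=YWYW F=GBGB R=OORR B=GBGB L=RROO
Query 1: D[3] = W
Query 2: L[3] = O
Query 3: D[0] = Y
Query 4: B[2] = G
Query 5: U[3] = W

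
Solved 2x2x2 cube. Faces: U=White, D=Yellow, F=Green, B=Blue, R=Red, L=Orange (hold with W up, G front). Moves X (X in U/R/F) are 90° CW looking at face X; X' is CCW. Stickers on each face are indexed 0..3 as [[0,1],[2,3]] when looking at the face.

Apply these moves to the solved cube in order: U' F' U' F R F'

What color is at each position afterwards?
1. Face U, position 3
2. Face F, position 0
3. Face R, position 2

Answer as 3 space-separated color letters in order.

After move 1 (U'): U=WWWW F=OOGG R=GGRR B=RRBB L=BBOO
After move 2 (F'): F=OGOG U=WWGR R=YGYR D=BOYY L=BWOW
After move 3 (U'): U=WRWG F=BWOG R=OGYR B=YGBB L=RROW
After move 4 (F): F=OBGW U=WRWR R=WGGR D=YOYY L=RBOO
After move 5 (R): R=GWRG U=WBWW F=OOGY D=YBYY B=RGRB
After move 6 (F'): F=OYOG U=WBGR R=BWYG D=BOYY L=RWOW
Query 1: U[3] = R
Query 2: F[0] = O
Query 3: R[2] = Y

Answer: R O Y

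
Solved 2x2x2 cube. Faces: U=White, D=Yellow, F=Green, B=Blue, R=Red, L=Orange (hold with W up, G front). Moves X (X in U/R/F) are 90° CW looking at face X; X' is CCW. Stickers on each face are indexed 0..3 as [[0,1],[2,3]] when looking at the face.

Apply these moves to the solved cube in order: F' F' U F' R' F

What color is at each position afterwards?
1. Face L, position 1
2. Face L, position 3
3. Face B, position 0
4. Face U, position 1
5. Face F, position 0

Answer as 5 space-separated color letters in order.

Answer: G G Y B O

Derivation:
After move 1 (F'): F=GGGG U=WWRR R=YRYR D=OOYY L=OWOW
After move 2 (F'): F=GGGG U=WWYY R=OROR D=WWYY L=OROR
After move 3 (U): U=YWYW F=ORGG R=BBOR B=ORBB L=GGOR
After move 4 (F'): F=RGOG U=YWBO R=WBWR D=GRYY L=GWOY
After move 5 (R'): R=BRWW U=YBBO F=RWOO D=GGYG B=YRRB
After move 6 (F): F=OROW U=YBYW R=BROW D=WBYG L=GGOG
Query 1: L[1] = G
Query 2: L[3] = G
Query 3: B[0] = Y
Query 4: U[1] = B
Query 5: F[0] = O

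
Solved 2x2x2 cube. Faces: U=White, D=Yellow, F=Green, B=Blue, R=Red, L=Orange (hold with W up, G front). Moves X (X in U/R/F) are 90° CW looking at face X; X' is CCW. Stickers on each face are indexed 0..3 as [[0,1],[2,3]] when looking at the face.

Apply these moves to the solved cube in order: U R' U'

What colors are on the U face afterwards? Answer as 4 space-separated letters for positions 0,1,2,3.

Answer: B O W W

Derivation:
After move 1 (U): U=WWWW F=RRGG R=BBRR B=OOBB L=GGOO
After move 2 (R'): R=BRBR U=WBWO F=RWGW D=YRYG B=YOYB
After move 3 (U'): U=BOWW F=GGGW R=RWBR B=BRYB L=YOOO
Query: U face = BOWW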